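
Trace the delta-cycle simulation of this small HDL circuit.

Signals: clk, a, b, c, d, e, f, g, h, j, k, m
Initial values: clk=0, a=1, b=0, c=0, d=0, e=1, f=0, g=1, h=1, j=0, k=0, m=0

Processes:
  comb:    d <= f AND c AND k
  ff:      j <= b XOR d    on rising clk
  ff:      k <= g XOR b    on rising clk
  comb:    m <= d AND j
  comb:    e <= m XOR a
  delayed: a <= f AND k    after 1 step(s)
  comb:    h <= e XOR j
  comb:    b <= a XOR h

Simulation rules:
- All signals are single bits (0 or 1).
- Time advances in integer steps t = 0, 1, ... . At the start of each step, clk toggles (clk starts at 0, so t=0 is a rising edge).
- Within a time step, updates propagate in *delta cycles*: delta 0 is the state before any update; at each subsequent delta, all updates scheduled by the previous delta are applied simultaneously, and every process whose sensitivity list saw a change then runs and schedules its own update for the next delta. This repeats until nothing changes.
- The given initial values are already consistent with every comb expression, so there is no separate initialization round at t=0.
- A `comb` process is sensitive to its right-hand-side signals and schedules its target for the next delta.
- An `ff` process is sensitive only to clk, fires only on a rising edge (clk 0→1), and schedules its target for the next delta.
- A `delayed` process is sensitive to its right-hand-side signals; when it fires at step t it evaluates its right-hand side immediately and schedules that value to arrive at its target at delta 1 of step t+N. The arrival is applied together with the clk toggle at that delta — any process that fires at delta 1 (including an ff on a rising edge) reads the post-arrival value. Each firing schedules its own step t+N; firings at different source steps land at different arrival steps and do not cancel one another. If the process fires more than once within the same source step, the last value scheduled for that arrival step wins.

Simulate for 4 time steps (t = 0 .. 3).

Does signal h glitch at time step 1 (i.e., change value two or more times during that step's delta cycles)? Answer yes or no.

no

t0.Δ0 m=0 e=1 k=0 clk=0 j=0 d=0 b=0 f=0 c=0 a=1 g=1 h=1
t0.Δ1 m=0 e=1 k=0 clk=1 j=0 d=0 b=0 f=0 c=0 a=1 g=1 h=1
t0.Δ2 m=0 e=1 k=1 clk=1 j=0 d=0 b=0 f=0 c=0 a=1 g=1 h=1
t1.Δ0 m=0 e=1 k=1 clk=1 j=0 d=0 b=0 f=0 c=0 a=1 g=1 h=1
t1.Δ1 m=0 e=1 k=1 clk=0 j=0 d=0 b=0 f=0 c=0 a=0 g=1 h=1
t1.Δ2 m=0 e=0 k=1 clk=0 j=0 d=0 b=1 f=0 c=0 a=0 g=1 h=1
t1.Δ3 m=0 e=0 k=1 clk=0 j=0 d=0 b=1 f=0 c=0 a=0 g=1 h=0
t1.Δ4 m=0 e=0 k=1 clk=0 j=0 d=0 b=0 f=0 c=0 a=0 g=1 h=0
t2.Δ0 m=0 e=0 k=1 clk=0 j=0 d=0 b=0 f=0 c=0 a=0 g=1 h=0
t2.Δ1 m=0 e=0 k=1 clk=1 j=0 d=0 b=0 f=0 c=0 a=0 g=1 h=0
t3.Δ0 m=0 e=0 k=1 clk=1 j=0 d=0 b=0 f=0 c=0 a=0 g=1 h=0
t3.Δ1 m=0 e=0 k=1 clk=0 j=0 d=0 b=0 f=0 c=0 a=0 g=1 h=0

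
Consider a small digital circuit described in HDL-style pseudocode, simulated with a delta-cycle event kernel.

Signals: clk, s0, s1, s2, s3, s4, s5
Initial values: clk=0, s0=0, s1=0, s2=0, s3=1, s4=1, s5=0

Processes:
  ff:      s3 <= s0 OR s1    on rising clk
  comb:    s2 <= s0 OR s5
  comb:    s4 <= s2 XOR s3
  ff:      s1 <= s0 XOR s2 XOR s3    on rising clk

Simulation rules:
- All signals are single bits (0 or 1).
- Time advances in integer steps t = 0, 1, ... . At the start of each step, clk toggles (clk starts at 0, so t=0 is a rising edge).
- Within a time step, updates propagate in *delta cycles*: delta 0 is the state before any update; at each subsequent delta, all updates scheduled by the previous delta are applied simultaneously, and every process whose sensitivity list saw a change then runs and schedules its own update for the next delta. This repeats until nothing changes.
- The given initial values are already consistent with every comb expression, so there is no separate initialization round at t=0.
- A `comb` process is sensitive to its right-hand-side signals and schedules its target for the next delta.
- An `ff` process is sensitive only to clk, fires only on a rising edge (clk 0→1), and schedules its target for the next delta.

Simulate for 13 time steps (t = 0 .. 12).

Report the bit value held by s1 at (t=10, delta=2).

0

t=0 Δ0: s3=1 s1=0 clk=0 s5=0 s4=1 s0=0 s2=0
  Δ1: clk:0→1
  Δ2: s3:1→0, s1:0→1
  Δ3: s4:1→0
  (3Δ to stable)
t=1 Δ0: s3=0 s1=1 clk=1 s5=0 s4=0 s0=0 s2=0
  Δ1: clk:1→0
  (1Δ to stable)
t=2 Δ0: s3=0 s1=1 clk=0 s5=0 s4=0 s0=0 s2=0
  Δ1: clk:0→1
  Δ2: s3:0→1, s1:1→0
  Δ3: s4:0→1
  (3Δ to stable)
t=3 Δ0: s3=1 s1=0 clk=1 s5=0 s4=1 s0=0 s2=0
  Δ1: clk:1→0
  (1Δ to stable)
t=4 Δ0: s3=1 s1=0 clk=0 s5=0 s4=1 s0=0 s2=0
  Δ1: clk:0→1
  Δ2: s3:1→0, s1:0→1
  Δ3: s4:1→0
  (3Δ to stable)
t=5 Δ0: s3=0 s1=1 clk=1 s5=0 s4=0 s0=0 s2=0
  Δ1: clk:1→0
  (1Δ to stable)
t=6 Δ0: s3=0 s1=1 clk=0 s5=0 s4=0 s0=0 s2=0
  Δ1: clk:0→1
  Δ2: s3:0→1, s1:1→0
  Δ3: s4:0→1
  (3Δ to stable)
t=7 Δ0: s3=1 s1=0 clk=1 s5=0 s4=1 s0=0 s2=0
  Δ1: clk:1→0
  (1Δ to stable)
t=8 Δ0: s3=1 s1=0 clk=0 s5=0 s4=1 s0=0 s2=0
  Δ1: clk:0→1
  Δ2: s3:1→0, s1:0→1
  Δ3: s4:1→0
  (3Δ to stable)
t=9 Δ0: s3=0 s1=1 clk=1 s5=0 s4=0 s0=0 s2=0
  Δ1: clk:1→0
  (1Δ to stable)
t=10 Δ0: s3=0 s1=1 clk=0 s5=0 s4=0 s0=0 s2=0
  Δ1: clk:0→1
  Δ2: s3:0→1, s1:1→0
  Δ3: s4:0→1
  (3Δ to stable)
t=11 Δ0: s3=1 s1=0 clk=1 s5=0 s4=1 s0=0 s2=0
  Δ1: clk:1→0
  (1Δ to stable)
t=12 Δ0: s3=1 s1=0 clk=0 s5=0 s4=1 s0=0 s2=0
  Δ1: clk:0→1
  Δ2: s3:1→0, s1:0→1
  Δ3: s4:1→0
  (3Δ to stable)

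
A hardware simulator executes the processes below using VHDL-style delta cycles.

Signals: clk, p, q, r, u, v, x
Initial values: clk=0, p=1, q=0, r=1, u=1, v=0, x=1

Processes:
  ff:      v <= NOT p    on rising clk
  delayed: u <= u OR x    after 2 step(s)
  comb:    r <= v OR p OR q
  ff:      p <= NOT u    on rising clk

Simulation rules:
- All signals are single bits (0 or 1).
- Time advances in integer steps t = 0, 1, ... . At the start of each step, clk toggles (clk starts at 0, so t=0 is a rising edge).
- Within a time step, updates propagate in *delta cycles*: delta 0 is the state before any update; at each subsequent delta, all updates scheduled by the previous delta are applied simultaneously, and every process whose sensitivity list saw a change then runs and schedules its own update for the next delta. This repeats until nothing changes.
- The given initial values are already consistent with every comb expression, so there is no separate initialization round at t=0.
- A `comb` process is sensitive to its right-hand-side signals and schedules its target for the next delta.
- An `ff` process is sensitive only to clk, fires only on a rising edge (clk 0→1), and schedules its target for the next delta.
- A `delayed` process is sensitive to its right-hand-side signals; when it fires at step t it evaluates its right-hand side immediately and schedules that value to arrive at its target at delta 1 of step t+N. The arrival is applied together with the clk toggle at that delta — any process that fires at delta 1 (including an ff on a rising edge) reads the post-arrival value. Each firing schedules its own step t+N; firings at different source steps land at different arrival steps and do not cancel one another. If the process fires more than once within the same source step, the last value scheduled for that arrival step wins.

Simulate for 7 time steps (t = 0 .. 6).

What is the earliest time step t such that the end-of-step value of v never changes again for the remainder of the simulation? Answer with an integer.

t0.Δ0 clk=0 x=1 r=1 q=0 p=1 u=1 v=0
t0.Δ1 clk=1 x=1 r=1 q=0 p=1 u=1 v=0
t0.Δ2 clk=1 x=1 r=1 q=0 p=0 u=1 v=0
t0.Δ3 clk=1 x=1 r=0 q=0 p=0 u=1 v=0
t1.Δ0 clk=1 x=1 r=0 q=0 p=0 u=1 v=0
t1.Δ1 clk=0 x=1 r=0 q=0 p=0 u=1 v=0
t2.Δ0 clk=0 x=1 r=0 q=0 p=0 u=1 v=0
t2.Δ1 clk=1 x=1 r=0 q=0 p=0 u=1 v=0
t2.Δ2 clk=1 x=1 r=0 q=0 p=0 u=1 v=1
t2.Δ3 clk=1 x=1 r=1 q=0 p=0 u=1 v=1
t3.Δ0 clk=1 x=1 r=1 q=0 p=0 u=1 v=1
t3.Δ1 clk=0 x=1 r=1 q=0 p=0 u=1 v=1
t4.Δ0 clk=0 x=1 r=1 q=0 p=0 u=1 v=1
t4.Δ1 clk=1 x=1 r=1 q=0 p=0 u=1 v=1
t5.Δ0 clk=1 x=1 r=1 q=0 p=0 u=1 v=1
t5.Δ1 clk=0 x=1 r=1 q=0 p=0 u=1 v=1
t6.Δ0 clk=0 x=1 r=1 q=0 p=0 u=1 v=1
t6.Δ1 clk=1 x=1 r=1 q=0 p=0 u=1 v=1

2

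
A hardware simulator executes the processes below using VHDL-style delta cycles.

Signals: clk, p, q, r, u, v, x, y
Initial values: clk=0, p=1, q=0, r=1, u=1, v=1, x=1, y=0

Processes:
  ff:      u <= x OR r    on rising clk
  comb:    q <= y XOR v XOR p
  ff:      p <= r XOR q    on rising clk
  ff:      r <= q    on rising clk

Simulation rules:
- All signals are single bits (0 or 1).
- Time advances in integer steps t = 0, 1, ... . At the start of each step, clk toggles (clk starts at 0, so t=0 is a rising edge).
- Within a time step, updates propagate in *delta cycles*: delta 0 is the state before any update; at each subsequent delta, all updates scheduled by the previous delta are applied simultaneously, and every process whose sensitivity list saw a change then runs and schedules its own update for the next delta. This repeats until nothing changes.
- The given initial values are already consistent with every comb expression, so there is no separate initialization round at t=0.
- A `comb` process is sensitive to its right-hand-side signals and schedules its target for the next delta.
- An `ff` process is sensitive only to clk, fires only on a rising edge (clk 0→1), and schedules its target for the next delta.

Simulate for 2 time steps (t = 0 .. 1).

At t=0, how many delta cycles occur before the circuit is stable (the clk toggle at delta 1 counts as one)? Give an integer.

t0.Δ0 p=1 x=1 y=0 v=1 r=1 q=0 clk=0 u=1
t0.Δ1 p=1 x=1 y=0 v=1 r=1 q=0 clk=1 u=1
t0.Δ2 p=1 x=1 y=0 v=1 r=0 q=0 clk=1 u=1
t1.Δ0 p=1 x=1 y=0 v=1 r=0 q=0 clk=1 u=1
t1.Δ1 p=1 x=1 y=0 v=1 r=0 q=0 clk=0 u=1

2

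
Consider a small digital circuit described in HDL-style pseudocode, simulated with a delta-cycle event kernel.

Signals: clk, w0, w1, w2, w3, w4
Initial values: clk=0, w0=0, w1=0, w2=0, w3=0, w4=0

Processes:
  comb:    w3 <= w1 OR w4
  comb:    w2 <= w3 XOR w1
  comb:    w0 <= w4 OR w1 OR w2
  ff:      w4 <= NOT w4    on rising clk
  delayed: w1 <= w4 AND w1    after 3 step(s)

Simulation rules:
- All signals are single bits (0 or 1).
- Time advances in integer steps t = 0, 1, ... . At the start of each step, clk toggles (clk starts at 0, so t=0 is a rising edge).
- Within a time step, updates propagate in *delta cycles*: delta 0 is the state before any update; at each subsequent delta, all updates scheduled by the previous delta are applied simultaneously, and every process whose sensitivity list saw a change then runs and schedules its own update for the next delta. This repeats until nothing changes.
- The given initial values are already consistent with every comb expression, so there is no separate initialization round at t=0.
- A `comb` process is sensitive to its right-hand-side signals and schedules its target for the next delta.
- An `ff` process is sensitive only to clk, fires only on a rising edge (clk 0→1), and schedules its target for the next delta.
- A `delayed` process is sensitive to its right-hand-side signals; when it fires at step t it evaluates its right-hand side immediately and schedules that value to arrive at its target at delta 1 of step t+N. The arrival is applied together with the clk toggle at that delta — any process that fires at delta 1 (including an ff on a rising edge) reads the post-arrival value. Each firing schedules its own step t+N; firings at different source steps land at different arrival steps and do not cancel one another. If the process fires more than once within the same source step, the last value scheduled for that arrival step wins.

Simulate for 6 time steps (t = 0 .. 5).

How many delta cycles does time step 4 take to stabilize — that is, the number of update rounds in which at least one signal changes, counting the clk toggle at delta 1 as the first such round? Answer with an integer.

t0.Δ0 w2=0 w1=0 w3=0 w0=0 w4=0 clk=0
t0.Δ1 w2=0 w1=0 w3=0 w0=0 w4=0 clk=1
t0.Δ2 w2=0 w1=0 w3=0 w0=0 w4=1 clk=1
t0.Δ3 w2=0 w1=0 w3=1 w0=1 w4=1 clk=1
t0.Δ4 w2=1 w1=0 w3=1 w0=1 w4=1 clk=1
t1.Δ0 w2=1 w1=0 w3=1 w0=1 w4=1 clk=1
t1.Δ1 w2=1 w1=0 w3=1 w0=1 w4=1 clk=0
t2.Δ0 w2=1 w1=0 w3=1 w0=1 w4=1 clk=0
t2.Δ1 w2=1 w1=0 w3=1 w0=1 w4=1 clk=1
t2.Δ2 w2=1 w1=0 w3=1 w0=1 w4=0 clk=1
t2.Δ3 w2=1 w1=0 w3=0 w0=1 w4=0 clk=1
t2.Δ4 w2=0 w1=0 w3=0 w0=1 w4=0 clk=1
t2.Δ5 w2=0 w1=0 w3=0 w0=0 w4=0 clk=1
t3.Δ0 w2=0 w1=0 w3=0 w0=0 w4=0 clk=1
t3.Δ1 w2=0 w1=0 w3=0 w0=0 w4=0 clk=0
t4.Δ0 w2=0 w1=0 w3=0 w0=0 w4=0 clk=0
t4.Δ1 w2=0 w1=0 w3=0 w0=0 w4=0 clk=1
t4.Δ2 w2=0 w1=0 w3=0 w0=0 w4=1 clk=1
t4.Δ3 w2=0 w1=0 w3=1 w0=1 w4=1 clk=1
t4.Δ4 w2=1 w1=0 w3=1 w0=1 w4=1 clk=1
t5.Δ0 w2=1 w1=0 w3=1 w0=1 w4=1 clk=1
t5.Δ1 w2=1 w1=0 w3=1 w0=1 w4=1 clk=0

4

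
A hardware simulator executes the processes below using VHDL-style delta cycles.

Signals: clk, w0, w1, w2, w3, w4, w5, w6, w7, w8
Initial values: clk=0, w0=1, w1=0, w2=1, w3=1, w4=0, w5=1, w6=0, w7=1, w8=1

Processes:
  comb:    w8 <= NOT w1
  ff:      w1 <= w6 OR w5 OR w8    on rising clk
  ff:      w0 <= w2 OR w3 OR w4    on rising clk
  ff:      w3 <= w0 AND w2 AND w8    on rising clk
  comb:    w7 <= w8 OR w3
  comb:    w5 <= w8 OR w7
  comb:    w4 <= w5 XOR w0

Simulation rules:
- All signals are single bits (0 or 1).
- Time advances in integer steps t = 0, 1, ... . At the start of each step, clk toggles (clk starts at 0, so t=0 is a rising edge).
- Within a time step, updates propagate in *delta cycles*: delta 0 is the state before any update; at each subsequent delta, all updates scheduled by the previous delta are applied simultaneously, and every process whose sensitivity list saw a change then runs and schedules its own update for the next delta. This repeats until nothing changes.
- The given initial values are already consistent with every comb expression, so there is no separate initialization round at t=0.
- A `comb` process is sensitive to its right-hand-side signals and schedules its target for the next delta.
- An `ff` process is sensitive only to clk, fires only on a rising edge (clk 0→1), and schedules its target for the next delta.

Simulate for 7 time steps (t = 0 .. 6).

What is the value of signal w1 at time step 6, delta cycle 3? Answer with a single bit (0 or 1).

1

[bits: w4,w1,clk,w5,w3,w6,w2,w7,w0,w8]
t=0: Δ0=0001101111 Δ1=0011101111 Δ2=0111101111 Δ3=0111101110 | 3Δ
t=1: Δ0=0111101110 Δ1=0101101110 | 1Δ
t=2: Δ0=0101101110 Δ1=0111101110 Δ2=0111001110 Δ3=0111001010 Δ4=0110001010 Δ5=1110001010 | 5Δ
t=3: Δ0=1110001010 Δ1=1100001010 | 1Δ
t=4: Δ0=1100001010 Δ1=1110001010 Δ2=1010001010 Δ3=1010001011 Δ4=1011001111 Δ5=0011001111 | 5Δ
t=5: Δ0=0011001111 Δ1=0001001111 | 1Δ
t=6: Δ0=0001001111 Δ1=0011001111 Δ2=0111101111 Δ3=0111101110 | 3Δ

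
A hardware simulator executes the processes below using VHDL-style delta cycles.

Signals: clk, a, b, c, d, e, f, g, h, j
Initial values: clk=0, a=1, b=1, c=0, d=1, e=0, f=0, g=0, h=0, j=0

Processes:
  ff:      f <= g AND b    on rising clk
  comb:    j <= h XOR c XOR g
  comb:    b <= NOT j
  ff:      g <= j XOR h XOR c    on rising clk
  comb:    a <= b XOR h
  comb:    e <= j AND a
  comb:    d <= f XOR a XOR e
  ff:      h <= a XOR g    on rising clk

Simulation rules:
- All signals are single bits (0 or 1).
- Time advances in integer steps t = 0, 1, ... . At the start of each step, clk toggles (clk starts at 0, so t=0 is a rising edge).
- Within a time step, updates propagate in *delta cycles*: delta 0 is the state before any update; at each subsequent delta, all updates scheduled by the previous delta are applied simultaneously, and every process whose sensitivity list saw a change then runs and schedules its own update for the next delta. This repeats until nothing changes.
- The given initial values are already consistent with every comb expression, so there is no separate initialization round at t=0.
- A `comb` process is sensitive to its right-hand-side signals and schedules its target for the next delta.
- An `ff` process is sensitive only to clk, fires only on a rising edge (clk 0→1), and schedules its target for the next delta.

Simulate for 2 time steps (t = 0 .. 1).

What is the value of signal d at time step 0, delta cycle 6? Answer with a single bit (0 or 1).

t=0 Δ0: e=0 d=1 h=0 j=0 g=0 c=0 b=1 a=1 clk=0 f=0
  Δ1: clk:0→1
  Δ2: h:0→1
  Δ3: j:0→1, a:1→0
  Δ4: d:1→0, b:1→0
  Δ5: a:0→1
  Δ6: e:0→1, d:0→1
  Δ7: d:1→0
  (7Δ to stable)
t=1 Δ0: e=1 d=0 h=1 j=1 g=0 c=0 b=0 a=1 clk=1 f=0
  Δ1: clk:1→0
  (1Δ to stable)

1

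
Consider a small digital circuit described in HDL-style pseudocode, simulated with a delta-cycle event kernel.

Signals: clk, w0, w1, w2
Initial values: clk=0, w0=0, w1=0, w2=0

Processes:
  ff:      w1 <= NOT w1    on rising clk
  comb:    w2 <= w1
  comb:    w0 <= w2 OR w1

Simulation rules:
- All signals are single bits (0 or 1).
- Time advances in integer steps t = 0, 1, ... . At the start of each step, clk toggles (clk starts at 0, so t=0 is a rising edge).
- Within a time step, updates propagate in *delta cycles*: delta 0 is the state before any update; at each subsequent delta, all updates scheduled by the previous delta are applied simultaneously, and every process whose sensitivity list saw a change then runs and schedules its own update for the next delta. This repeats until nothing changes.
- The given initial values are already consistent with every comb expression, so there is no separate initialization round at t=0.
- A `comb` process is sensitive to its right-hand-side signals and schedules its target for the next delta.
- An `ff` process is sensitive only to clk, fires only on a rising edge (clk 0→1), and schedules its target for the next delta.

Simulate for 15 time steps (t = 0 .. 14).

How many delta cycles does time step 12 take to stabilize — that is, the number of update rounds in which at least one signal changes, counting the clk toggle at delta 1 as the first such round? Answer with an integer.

3

t0.Δ0 clk=0 w0=0 w2=0 w1=0
t0.Δ1 clk=1 w0=0 w2=0 w1=0
t0.Δ2 clk=1 w0=0 w2=0 w1=1
t0.Δ3 clk=1 w0=1 w2=1 w1=1
t1.Δ0 clk=1 w0=1 w2=1 w1=1
t1.Δ1 clk=0 w0=1 w2=1 w1=1
t2.Δ0 clk=0 w0=1 w2=1 w1=1
t2.Δ1 clk=1 w0=1 w2=1 w1=1
t2.Δ2 clk=1 w0=1 w2=1 w1=0
t2.Δ3 clk=1 w0=1 w2=0 w1=0
t2.Δ4 clk=1 w0=0 w2=0 w1=0
t3.Δ0 clk=1 w0=0 w2=0 w1=0
t3.Δ1 clk=0 w0=0 w2=0 w1=0
t4.Δ0 clk=0 w0=0 w2=0 w1=0
t4.Δ1 clk=1 w0=0 w2=0 w1=0
t4.Δ2 clk=1 w0=0 w2=0 w1=1
t4.Δ3 clk=1 w0=1 w2=1 w1=1
t5.Δ0 clk=1 w0=1 w2=1 w1=1
t5.Δ1 clk=0 w0=1 w2=1 w1=1
t6.Δ0 clk=0 w0=1 w2=1 w1=1
t6.Δ1 clk=1 w0=1 w2=1 w1=1
t6.Δ2 clk=1 w0=1 w2=1 w1=0
t6.Δ3 clk=1 w0=1 w2=0 w1=0
t6.Δ4 clk=1 w0=0 w2=0 w1=0
t7.Δ0 clk=1 w0=0 w2=0 w1=0
t7.Δ1 clk=0 w0=0 w2=0 w1=0
t8.Δ0 clk=0 w0=0 w2=0 w1=0
t8.Δ1 clk=1 w0=0 w2=0 w1=0
t8.Δ2 clk=1 w0=0 w2=0 w1=1
t8.Δ3 clk=1 w0=1 w2=1 w1=1
t9.Δ0 clk=1 w0=1 w2=1 w1=1
t9.Δ1 clk=0 w0=1 w2=1 w1=1
t10.Δ0 clk=0 w0=1 w2=1 w1=1
t10.Δ1 clk=1 w0=1 w2=1 w1=1
t10.Δ2 clk=1 w0=1 w2=1 w1=0
t10.Δ3 clk=1 w0=1 w2=0 w1=0
t10.Δ4 clk=1 w0=0 w2=0 w1=0
t11.Δ0 clk=1 w0=0 w2=0 w1=0
t11.Δ1 clk=0 w0=0 w2=0 w1=0
t12.Δ0 clk=0 w0=0 w2=0 w1=0
t12.Δ1 clk=1 w0=0 w2=0 w1=0
t12.Δ2 clk=1 w0=0 w2=0 w1=1
t12.Δ3 clk=1 w0=1 w2=1 w1=1
t13.Δ0 clk=1 w0=1 w2=1 w1=1
t13.Δ1 clk=0 w0=1 w2=1 w1=1
t14.Δ0 clk=0 w0=1 w2=1 w1=1
t14.Δ1 clk=1 w0=1 w2=1 w1=1
t14.Δ2 clk=1 w0=1 w2=1 w1=0
t14.Δ3 clk=1 w0=1 w2=0 w1=0
t14.Δ4 clk=1 w0=0 w2=0 w1=0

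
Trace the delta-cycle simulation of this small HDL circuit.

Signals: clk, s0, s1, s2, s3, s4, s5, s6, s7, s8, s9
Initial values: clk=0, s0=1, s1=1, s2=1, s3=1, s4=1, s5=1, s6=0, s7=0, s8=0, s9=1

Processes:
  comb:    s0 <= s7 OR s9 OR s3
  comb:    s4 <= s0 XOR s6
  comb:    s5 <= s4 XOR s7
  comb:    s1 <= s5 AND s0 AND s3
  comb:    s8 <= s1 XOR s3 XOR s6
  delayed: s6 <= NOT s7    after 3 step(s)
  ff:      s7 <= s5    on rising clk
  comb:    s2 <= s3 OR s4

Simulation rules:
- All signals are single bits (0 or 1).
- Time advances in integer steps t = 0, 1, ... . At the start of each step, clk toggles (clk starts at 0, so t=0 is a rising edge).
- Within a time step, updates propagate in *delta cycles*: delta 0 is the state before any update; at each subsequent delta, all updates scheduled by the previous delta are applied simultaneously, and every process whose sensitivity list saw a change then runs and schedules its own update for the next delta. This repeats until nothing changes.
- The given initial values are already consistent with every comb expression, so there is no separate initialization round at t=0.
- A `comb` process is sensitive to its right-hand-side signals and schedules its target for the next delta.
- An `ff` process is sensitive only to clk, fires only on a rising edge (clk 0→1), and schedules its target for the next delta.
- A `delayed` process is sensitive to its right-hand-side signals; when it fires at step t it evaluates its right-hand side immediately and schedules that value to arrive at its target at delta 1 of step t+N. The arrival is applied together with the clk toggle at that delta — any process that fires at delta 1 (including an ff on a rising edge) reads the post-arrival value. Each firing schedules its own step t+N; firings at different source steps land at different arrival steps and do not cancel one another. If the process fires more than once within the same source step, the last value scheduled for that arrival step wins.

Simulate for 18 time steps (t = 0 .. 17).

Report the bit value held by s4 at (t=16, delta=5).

1

t=0 Δ0: s9=1 s2=1 s5=1 s7=0 s3=1 s4=1 s0=1 clk=0 s6=0 s8=0 s1=1
  Δ1: clk:0→1
  Δ2: s7:0→1
  Δ3: s5:1→0
  Δ4: s1:1→0
  Δ5: s8:0→1
  (5Δ to stable)
t=1 Δ0: s9=1 s2=1 s5=0 s7=1 s3=1 s4=1 s0=1 clk=1 s6=0 s8=1 s1=0
  Δ1: clk:1→0
  (1Δ to stable)
t=2 Δ0: s9=1 s2=1 s5=0 s7=1 s3=1 s4=1 s0=1 clk=0 s6=0 s8=1 s1=0
  Δ1: clk:0→1
  Δ2: s7:1→0
  Δ3: s5:0→1
  Δ4: s1:0→1
  Δ5: s8:1→0
  (5Δ to stable)
t=3 Δ0: s9=1 s2=1 s5=1 s7=0 s3=1 s4=1 s0=1 clk=1 s6=0 s8=0 s1=1
  Δ1: clk:1→0
  (1Δ to stable)
t=4 Δ0: s9=1 s2=1 s5=1 s7=0 s3=1 s4=1 s0=1 clk=0 s6=0 s8=0 s1=1
  Δ1: clk:0→1
  Δ2: s7:0→1
  Δ3: s5:1→0
  Δ4: s1:1→0
  Δ5: s8:0→1
  (5Δ to stable)
t=5 Δ0: s9=1 s2=1 s5=0 s7=1 s3=1 s4=1 s0=1 clk=1 s6=0 s8=1 s1=0
  Δ1: clk:1→0, s6:0→1
  Δ2: s4:1→0, s8:1→0
  Δ3: s5:0→1
  Δ4: s1:0→1
  Δ5: s8:0→1
  (5Δ to stable)
t=6 Δ0: s9=1 s2=1 s5=1 s7=1 s3=1 s4=0 s0=1 clk=0 s6=1 s8=1 s1=1
  Δ1: clk:0→1
  (1Δ to stable)
t=7 Δ0: s9=1 s2=1 s5=1 s7=1 s3=1 s4=0 s0=1 clk=1 s6=1 s8=1 s1=1
  Δ1: clk:1→0, s6:1→0
  Δ2: s4:0→1, s8:1→0
  Δ3: s5:1→0
  Δ4: s1:1→0
  Δ5: s8:0→1
  (5Δ to stable)
t=8 Δ0: s9=1 s2=1 s5=0 s7=1 s3=1 s4=1 s0=1 clk=0 s6=0 s8=1 s1=0
  Δ1: clk:0→1
  Δ2: s7:1→0
  Δ3: s5:0→1
  Δ4: s1:0→1
  Δ5: s8:1→0
  (5Δ to stable)
t=9 Δ0: s9=1 s2=1 s5=1 s7=0 s3=1 s4=1 s0=1 clk=1 s6=0 s8=0 s1=1
  Δ1: clk:1→0
  (1Δ to stable)
t=10 Δ0: s9=1 s2=1 s5=1 s7=0 s3=1 s4=1 s0=1 clk=0 s6=0 s8=0 s1=1
  Δ1: clk:0→1
  Δ2: s7:0→1
  Δ3: s5:1→0
  Δ4: s1:1→0
  Δ5: s8:0→1
  (5Δ to stable)
t=11 Δ0: s9=1 s2=1 s5=0 s7=1 s3=1 s4=1 s0=1 clk=1 s6=0 s8=1 s1=0
  Δ1: clk:1→0, s6:0→1
  Δ2: s4:1→0, s8:1→0
  Δ3: s5:0→1
  Δ4: s1:0→1
  Δ5: s8:0→1
  (5Δ to stable)
t=12 Δ0: s9=1 s2=1 s5=1 s7=1 s3=1 s4=0 s0=1 clk=0 s6=1 s8=1 s1=1
  Δ1: clk:0→1
  (1Δ to stable)
t=13 Δ0: s9=1 s2=1 s5=1 s7=1 s3=1 s4=0 s0=1 clk=1 s6=1 s8=1 s1=1
  Δ1: clk:1→0, s6:1→0
  Δ2: s4:0→1, s8:1→0
  Δ3: s5:1→0
  Δ4: s1:1→0
  Δ5: s8:0→1
  (5Δ to stable)
t=14 Δ0: s9=1 s2=1 s5=0 s7=1 s3=1 s4=1 s0=1 clk=0 s6=0 s8=1 s1=0
  Δ1: clk:0→1
  Δ2: s7:1→0
  Δ3: s5:0→1
  Δ4: s1:0→1
  Δ5: s8:1→0
  (5Δ to stable)
t=15 Δ0: s9=1 s2=1 s5=1 s7=0 s3=1 s4=1 s0=1 clk=1 s6=0 s8=0 s1=1
  Δ1: clk:1→0
  (1Δ to stable)
t=16 Δ0: s9=1 s2=1 s5=1 s7=0 s3=1 s4=1 s0=1 clk=0 s6=0 s8=0 s1=1
  Δ1: clk:0→1
  Δ2: s7:0→1
  Δ3: s5:1→0
  Δ4: s1:1→0
  Δ5: s8:0→1
  (5Δ to stable)
t=17 Δ0: s9=1 s2=1 s5=0 s7=1 s3=1 s4=1 s0=1 clk=1 s6=0 s8=1 s1=0
  Δ1: clk:1→0, s6:0→1
  Δ2: s4:1→0, s8:1→0
  Δ3: s5:0→1
  Δ4: s1:0→1
  Δ5: s8:0→1
  (5Δ to stable)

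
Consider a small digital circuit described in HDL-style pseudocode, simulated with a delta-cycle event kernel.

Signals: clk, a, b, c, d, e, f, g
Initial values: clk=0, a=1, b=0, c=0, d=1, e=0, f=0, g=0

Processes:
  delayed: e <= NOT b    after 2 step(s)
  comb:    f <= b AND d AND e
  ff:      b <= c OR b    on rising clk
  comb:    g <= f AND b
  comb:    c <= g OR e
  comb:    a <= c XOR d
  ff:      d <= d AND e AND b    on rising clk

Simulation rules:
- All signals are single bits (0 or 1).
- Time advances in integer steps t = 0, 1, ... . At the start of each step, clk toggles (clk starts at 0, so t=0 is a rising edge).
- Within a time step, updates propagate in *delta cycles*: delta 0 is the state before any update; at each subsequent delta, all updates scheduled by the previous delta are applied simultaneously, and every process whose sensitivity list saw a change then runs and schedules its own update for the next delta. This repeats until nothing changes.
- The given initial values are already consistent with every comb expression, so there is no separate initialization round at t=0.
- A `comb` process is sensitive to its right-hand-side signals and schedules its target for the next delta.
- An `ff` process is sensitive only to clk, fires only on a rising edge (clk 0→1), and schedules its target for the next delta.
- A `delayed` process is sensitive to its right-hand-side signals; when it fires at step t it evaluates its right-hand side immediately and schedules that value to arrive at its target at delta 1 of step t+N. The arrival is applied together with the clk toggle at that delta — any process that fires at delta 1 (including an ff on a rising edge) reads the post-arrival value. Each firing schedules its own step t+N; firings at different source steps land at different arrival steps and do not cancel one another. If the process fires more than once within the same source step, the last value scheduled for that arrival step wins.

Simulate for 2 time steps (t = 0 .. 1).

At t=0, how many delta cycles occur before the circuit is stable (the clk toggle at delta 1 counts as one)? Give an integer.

3

t0.Δ0 clk=0 b=0 d=1 f=0 e=0 a=1 g=0 c=0
t0.Δ1 clk=1 b=0 d=1 f=0 e=0 a=1 g=0 c=0
t0.Δ2 clk=1 b=0 d=0 f=0 e=0 a=1 g=0 c=0
t0.Δ3 clk=1 b=0 d=0 f=0 e=0 a=0 g=0 c=0
t1.Δ0 clk=1 b=0 d=0 f=0 e=0 a=0 g=0 c=0
t1.Δ1 clk=0 b=0 d=0 f=0 e=0 a=0 g=0 c=0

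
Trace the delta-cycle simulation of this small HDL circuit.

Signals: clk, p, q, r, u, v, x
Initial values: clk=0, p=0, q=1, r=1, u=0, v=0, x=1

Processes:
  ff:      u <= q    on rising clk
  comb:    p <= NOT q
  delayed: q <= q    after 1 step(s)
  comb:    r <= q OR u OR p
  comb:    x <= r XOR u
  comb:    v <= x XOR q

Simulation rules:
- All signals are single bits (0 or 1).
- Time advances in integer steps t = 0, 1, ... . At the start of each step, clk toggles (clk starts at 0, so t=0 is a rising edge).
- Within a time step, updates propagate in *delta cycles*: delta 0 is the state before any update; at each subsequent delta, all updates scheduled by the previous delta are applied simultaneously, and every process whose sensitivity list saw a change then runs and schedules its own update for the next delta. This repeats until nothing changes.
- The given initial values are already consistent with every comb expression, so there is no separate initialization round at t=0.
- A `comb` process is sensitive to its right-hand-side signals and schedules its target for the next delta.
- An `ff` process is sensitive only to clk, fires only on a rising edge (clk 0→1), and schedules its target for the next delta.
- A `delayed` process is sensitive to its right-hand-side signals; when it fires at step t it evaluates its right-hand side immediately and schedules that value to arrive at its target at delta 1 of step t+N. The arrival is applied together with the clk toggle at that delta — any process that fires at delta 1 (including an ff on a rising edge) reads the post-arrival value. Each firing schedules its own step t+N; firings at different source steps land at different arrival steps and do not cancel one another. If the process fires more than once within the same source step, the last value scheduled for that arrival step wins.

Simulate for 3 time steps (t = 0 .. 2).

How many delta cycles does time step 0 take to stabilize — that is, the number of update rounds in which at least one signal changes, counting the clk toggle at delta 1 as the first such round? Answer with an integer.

t0.Δ0 clk=0 x=1 v=0 r=1 u=0 q=1 p=0
t0.Δ1 clk=1 x=1 v=0 r=1 u=0 q=1 p=0
t0.Δ2 clk=1 x=1 v=0 r=1 u=1 q=1 p=0
t0.Δ3 clk=1 x=0 v=0 r=1 u=1 q=1 p=0
t0.Δ4 clk=1 x=0 v=1 r=1 u=1 q=1 p=0
t1.Δ0 clk=1 x=0 v=1 r=1 u=1 q=1 p=0
t1.Δ1 clk=0 x=0 v=1 r=1 u=1 q=1 p=0
t2.Δ0 clk=0 x=0 v=1 r=1 u=1 q=1 p=0
t2.Δ1 clk=1 x=0 v=1 r=1 u=1 q=1 p=0

4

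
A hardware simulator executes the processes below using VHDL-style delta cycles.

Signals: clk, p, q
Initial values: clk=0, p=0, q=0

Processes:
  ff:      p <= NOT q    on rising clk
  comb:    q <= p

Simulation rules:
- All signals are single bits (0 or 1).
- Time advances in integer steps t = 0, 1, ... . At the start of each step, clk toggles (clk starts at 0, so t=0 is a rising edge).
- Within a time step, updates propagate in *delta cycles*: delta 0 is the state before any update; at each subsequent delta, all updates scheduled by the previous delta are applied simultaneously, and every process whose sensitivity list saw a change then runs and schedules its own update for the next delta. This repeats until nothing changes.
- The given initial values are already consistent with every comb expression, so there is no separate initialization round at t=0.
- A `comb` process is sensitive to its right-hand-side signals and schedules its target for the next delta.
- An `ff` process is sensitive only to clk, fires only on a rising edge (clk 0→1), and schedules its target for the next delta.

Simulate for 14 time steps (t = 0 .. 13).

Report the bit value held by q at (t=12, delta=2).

0

[bits: clk,q,p]
t=0: Δ0=000 Δ1=100 Δ2=101 Δ3=111 | 3Δ
t=1: Δ0=111 Δ1=011 | 1Δ
t=2: Δ0=011 Δ1=111 Δ2=110 Δ3=100 | 3Δ
t=3: Δ0=100 Δ1=000 | 1Δ
t=4: Δ0=000 Δ1=100 Δ2=101 Δ3=111 | 3Δ
t=5: Δ0=111 Δ1=011 | 1Δ
t=6: Δ0=011 Δ1=111 Δ2=110 Δ3=100 | 3Δ
t=7: Δ0=100 Δ1=000 | 1Δ
t=8: Δ0=000 Δ1=100 Δ2=101 Δ3=111 | 3Δ
t=9: Δ0=111 Δ1=011 | 1Δ
t=10: Δ0=011 Δ1=111 Δ2=110 Δ3=100 | 3Δ
t=11: Δ0=100 Δ1=000 | 1Δ
t=12: Δ0=000 Δ1=100 Δ2=101 Δ3=111 | 3Δ
t=13: Δ0=111 Δ1=011 | 1Δ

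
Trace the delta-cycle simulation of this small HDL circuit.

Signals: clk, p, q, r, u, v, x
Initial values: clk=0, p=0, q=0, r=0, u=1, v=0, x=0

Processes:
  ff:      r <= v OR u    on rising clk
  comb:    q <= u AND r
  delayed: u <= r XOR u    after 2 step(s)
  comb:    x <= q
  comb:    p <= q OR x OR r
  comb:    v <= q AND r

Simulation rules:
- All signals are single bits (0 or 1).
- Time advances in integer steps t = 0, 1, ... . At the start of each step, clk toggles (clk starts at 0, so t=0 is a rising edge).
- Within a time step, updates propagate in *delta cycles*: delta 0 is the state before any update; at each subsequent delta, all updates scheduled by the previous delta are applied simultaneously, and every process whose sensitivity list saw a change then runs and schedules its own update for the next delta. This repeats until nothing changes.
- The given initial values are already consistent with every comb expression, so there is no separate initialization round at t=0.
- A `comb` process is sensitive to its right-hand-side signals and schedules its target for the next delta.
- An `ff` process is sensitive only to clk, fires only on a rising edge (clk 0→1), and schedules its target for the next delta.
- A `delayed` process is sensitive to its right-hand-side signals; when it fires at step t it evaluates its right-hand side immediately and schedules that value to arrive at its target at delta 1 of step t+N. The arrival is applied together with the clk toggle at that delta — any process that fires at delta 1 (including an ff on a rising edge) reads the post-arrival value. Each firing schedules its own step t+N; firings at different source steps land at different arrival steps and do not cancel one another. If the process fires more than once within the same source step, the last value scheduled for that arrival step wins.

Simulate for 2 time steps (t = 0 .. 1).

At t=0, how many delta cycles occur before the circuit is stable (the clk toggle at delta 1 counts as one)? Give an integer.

t0.Δ0 clk=0 p=0 r=0 v=0 q=0 u=1 x=0
t0.Δ1 clk=1 p=0 r=0 v=0 q=0 u=1 x=0
t0.Δ2 clk=1 p=0 r=1 v=0 q=0 u=1 x=0
t0.Δ3 clk=1 p=1 r=1 v=0 q=1 u=1 x=0
t0.Δ4 clk=1 p=1 r=1 v=1 q=1 u=1 x=1
t1.Δ0 clk=1 p=1 r=1 v=1 q=1 u=1 x=1
t1.Δ1 clk=0 p=1 r=1 v=1 q=1 u=1 x=1

4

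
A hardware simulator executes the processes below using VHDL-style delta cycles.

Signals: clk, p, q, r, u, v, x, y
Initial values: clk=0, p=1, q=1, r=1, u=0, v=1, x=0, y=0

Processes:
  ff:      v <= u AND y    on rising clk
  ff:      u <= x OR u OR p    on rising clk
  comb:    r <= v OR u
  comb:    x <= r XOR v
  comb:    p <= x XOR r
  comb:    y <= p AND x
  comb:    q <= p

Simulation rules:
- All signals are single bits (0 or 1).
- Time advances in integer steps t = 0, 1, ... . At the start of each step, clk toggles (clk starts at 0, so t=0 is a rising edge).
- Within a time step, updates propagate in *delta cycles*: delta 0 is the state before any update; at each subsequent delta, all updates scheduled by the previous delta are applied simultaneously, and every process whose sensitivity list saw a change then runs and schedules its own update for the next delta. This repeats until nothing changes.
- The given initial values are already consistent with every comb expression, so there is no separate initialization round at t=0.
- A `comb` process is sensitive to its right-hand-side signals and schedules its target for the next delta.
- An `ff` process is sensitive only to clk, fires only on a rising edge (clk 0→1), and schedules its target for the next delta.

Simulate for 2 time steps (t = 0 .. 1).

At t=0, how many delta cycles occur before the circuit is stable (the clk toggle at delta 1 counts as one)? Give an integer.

5

[bits: y,q,v,u,x,p,clk,r]
t=0: Δ0=01100101 Δ1=01100111 Δ2=01010111 Δ3=01011111 Δ4=11011011 Δ5=00011011 | 5Δ
t=1: Δ0=00011011 Δ1=00011001 | 1Δ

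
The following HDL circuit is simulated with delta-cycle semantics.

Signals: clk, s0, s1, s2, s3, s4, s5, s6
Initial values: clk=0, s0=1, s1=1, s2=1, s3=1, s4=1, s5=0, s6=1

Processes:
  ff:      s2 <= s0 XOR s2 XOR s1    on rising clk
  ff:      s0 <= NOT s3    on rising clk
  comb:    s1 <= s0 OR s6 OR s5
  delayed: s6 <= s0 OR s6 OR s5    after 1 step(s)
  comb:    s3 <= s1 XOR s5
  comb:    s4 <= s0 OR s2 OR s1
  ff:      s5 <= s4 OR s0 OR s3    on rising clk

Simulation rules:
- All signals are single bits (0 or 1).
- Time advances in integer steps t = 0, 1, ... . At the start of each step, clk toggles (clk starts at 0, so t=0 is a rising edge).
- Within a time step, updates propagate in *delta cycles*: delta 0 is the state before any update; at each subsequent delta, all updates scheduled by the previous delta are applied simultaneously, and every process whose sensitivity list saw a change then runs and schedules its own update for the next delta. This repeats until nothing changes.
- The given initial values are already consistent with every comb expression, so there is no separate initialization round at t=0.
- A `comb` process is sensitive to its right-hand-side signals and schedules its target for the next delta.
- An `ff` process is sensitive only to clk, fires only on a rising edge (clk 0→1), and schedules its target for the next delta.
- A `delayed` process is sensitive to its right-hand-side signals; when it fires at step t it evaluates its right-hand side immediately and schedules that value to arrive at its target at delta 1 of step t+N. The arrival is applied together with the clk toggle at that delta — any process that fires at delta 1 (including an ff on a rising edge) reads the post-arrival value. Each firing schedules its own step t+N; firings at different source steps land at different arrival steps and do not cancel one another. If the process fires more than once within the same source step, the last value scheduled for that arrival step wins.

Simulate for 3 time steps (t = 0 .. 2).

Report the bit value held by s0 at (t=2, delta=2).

t0.Δ0 s2=1 s1=1 s3=1 s4=1 s0=1 s6=1 s5=0 clk=0
t0.Δ1 s2=1 s1=1 s3=1 s4=1 s0=1 s6=1 s5=0 clk=1
t0.Δ2 s2=1 s1=1 s3=1 s4=1 s0=0 s6=1 s5=1 clk=1
t0.Δ3 s2=1 s1=1 s3=0 s4=1 s0=0 s6=1 s5=1 clk=1
t1.Δ0 s2=1 s1=1 s3=0 s4=1 s0=0 s6=1 s5=1 clk=1
t1.Δ1 s2=1 s1=1 s3=0 s4=1 s0=0 s6=1 s5=1 clk=0
t2.Δ0 s2=1 s1=1 s3=0 s4=1 s0=0 s6=1 s5=1 clk=0
t2.Δ1 s2=1 s1=1 s3=0 s4=1 s0=0 s6=1 s5=1 clk=1
t2.Δ2 s2=0 s1=1 s3=0 s4=1 s0=1 s6=1 s5=1 clk=1

1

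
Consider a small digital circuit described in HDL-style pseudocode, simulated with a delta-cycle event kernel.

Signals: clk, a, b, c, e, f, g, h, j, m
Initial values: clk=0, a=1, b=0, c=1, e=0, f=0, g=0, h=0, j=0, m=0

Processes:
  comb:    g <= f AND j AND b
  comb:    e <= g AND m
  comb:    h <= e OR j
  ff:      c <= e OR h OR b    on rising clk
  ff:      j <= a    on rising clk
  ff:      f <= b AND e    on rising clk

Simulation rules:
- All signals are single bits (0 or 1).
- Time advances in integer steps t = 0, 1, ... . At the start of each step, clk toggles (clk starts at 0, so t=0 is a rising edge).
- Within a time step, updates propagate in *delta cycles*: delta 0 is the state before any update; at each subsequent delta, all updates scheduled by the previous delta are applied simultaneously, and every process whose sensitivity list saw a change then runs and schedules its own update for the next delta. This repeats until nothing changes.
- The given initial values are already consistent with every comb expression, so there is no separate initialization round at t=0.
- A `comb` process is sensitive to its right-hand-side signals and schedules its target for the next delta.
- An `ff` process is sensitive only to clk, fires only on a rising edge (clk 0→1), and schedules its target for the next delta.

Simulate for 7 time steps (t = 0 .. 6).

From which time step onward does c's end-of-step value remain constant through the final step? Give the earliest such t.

2

[bits: m,h,a,b,e,clk,f,j,c,g]
t=0: Δ0=0010000010 Δ1=0010010010 Δ2=0010010100 Δ3=0110010100 | 3Δ
t=1: Δ0=0110010100 Δ1=0110000100 | 1Δ
t=2: Δ0=0110000100 Δ1=0110010100 Δ2=0110010110 | 2Δ
t=3: Δ0=0110010110 Δ1=0110000110 | 1Δ
t=4: Δ0=0110000110 Δ1=0110010110 | 1Δ
t=5: Δ0=0110010110 Δ1=0110000110 | 1Δ
t=6: Δ0=0110000110 Δ1=0110010110 | 1Δ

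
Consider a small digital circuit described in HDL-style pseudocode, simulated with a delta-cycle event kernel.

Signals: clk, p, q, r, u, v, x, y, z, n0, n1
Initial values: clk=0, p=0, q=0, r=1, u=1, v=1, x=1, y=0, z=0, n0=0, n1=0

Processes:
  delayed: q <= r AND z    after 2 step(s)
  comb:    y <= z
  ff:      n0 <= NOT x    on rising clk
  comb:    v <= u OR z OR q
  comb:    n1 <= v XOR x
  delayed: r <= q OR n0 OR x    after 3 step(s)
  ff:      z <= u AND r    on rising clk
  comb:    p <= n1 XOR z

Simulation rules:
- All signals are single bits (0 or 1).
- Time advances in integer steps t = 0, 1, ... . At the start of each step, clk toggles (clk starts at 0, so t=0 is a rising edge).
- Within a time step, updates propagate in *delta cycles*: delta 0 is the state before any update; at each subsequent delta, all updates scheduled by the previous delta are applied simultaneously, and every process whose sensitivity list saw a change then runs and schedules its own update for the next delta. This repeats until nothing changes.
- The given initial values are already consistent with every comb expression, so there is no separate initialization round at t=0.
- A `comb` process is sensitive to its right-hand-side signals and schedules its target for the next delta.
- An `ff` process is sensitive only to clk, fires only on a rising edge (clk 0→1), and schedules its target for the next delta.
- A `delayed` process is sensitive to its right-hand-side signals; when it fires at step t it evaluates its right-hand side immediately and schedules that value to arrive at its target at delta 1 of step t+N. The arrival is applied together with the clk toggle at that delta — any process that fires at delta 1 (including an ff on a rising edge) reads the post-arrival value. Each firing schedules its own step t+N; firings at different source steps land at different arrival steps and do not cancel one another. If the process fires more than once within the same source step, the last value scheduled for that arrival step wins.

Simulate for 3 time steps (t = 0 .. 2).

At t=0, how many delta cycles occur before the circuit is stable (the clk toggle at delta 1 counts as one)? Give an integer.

[bits: u,v,p,q,n0,z,r,y,x,n1,clk]
t=0: Δ0=11000010100 Δ1=11000010101 Δ2=11000110101 Δ3=11100111101 | 3Δ
t=1: Δ0=11100111101 Δ1=11100111100 | 1Δ
t=2: Δ0=11100111100 Δ1=11110111101 | 1Δ

3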